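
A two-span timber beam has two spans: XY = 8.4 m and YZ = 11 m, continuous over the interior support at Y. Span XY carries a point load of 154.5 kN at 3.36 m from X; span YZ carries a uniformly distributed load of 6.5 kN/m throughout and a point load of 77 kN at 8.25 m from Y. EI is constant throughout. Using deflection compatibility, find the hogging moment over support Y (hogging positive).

M_Y = 206.4 kN·m

Insert a hinge at Y; M_Y is the redundant, and each span becomes simply supported.
End slopes at the hinge Y, treating each span as simply supported:
  span XY: point load 154.5 at a = 3.36: Pab(L + a)/(6LEI) = 610.5/EI
  span YZ: UDL 6.5: wL³/(24EI) = 360.5/EI
  span YZ: point load 77 at a = 8.25: Pab(L + b)/(6LEI) = 363.9/EI
  relative rotation θ_0 = (610.5 + 724.4)/EI = 1335/EI
A unit hogging moment at Y produces rotation L₁/(3EI) + L₂/(3EI) = 6.467/EI.
Slope continuity at Y: θ_0 = M_Y·6.467/EI, so M_Y = 1335/6.467 = 206.4 kN·m (hogging).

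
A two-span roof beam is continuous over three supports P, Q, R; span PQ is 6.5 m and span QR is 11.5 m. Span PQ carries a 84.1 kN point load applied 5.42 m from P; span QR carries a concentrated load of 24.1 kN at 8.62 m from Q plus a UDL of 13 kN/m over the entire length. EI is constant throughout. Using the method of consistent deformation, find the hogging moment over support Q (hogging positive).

Release continuity at Q by inserting a hinge; the redundant is the internal moment M_Q. The primary structure is two simply-supported spans PQ and QR.
End slopes at the hinge Q, treating each span as simply supported:
  span PQ: point load 84.1 at a = 5.42: Pab(L + a)/(6LEI) = 150.5/EI
  span QR: point load 24.1 at a = 8.62: Pab(L + b)/(6LEI) = 124.7/EI
  span QR: UDL 13: wL³/(24EI) = 823.8/EI
  relative rotation θ_0 = (150.5 + 948.5)/EI = 1099/EI
A unit hogging moment at Q produces rotation L₁/(3EI) + L₂/(3EI) = 6/EI.
Slope continuity at Q: θ_0 = M_Q·6/EI, so M_Q = 1099/6 = 183.2 kN·m (hogging).

M_Q = 183.2 kN·m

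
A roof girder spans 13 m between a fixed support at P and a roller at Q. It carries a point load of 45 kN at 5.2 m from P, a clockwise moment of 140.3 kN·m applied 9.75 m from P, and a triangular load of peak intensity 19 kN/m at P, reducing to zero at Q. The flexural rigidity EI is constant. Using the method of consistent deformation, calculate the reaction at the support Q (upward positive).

Choose R_Q as the redundant. The primary structure is the cantilever fixed at P.
Free-end deflection of the primary structure under the applied loading (downward +):
  point load 45 at a = 5.2: Pa²(3L − a)/(6EI) = 6855/EI
  clockwise couple 140.3 at a = 9.75: M₀a(2L − a)/(2EI) = 11114/EI
  triangular load, peak 19 at the fixed end: w₀L⁴/(30EI) = 18089/EI
  δ_0 = 36058/EI
Tip deflection under a unit load at Q: L³/(3EI) = 732.3/EI.
Compatibility at Q: δ_0 − R_Q·δ_{QQ} = 0, so R_Q = 36058/732.3 = 49.24 kN.

R_Q = 49.24 kN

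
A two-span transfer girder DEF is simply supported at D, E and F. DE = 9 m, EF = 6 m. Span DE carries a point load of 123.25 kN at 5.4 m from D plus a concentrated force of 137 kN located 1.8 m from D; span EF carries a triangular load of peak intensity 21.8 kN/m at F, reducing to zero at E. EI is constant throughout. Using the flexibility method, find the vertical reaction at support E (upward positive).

R_E = 183.5 kN

Insert a hinge at E; M_E is the redundant, and each span becomes simply supported.
Discontinuity in slope at E on the released structure — sum the simple-span end rotations:
  span DE: point load 123.25 at a = 5.4: Pab(L + a)/(6LEI) = 638.9/EI
  span DE: point load 137 at a = 1.8: Pab(L + a)/(6LEI) = 355.1/EI
  span EF: triangular load, peak 21.8: 7w₀L³/(360EI) = 91.56/EI
  relative rotation θ_0 = (994 + 91.56)/EI = 1086/EI
A unit hogging moment at E produces rotation L₁/(3EI) + L₂/(3EI) = 5/EI.
Slope continuity at E: θ_0 = M_E·5/EI, so M_E = 1086/5 = 217.1 kN·m (hogging).
Span DE, ΣM about D with M_E applied at E: R_E^{DE}·9 = 912.1 + 217.1, so R_E^{DE} = 125.5 kN and R_D = 260.2 − 125.5 = 134.8 kN.
Span EF, ΣM about F: R_E^{EF}·6 = 130.8 + 217.1, so R_E^{EF} = 57.99 kN and R_F = 65.4 − 57.99 = 7.414 kN.
R_E = 125.5 + 57.99 = 183.5 kN.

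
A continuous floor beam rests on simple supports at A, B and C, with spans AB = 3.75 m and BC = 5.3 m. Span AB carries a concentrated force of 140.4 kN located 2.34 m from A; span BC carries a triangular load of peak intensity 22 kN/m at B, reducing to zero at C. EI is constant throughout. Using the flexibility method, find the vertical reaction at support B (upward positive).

R_B = 156.4 kN

Take M_B as the redundant. Released structure: two simple spans AB and BC with a hinge at B.
Discontinuity in slope at B on the released structure — sum the simple-span end rotations:
  span AB: point load 140.4 at a = 2.34: Pab(L + a)/(6LEI) = 125.4/EI
  span BC: triangular load, peak 22: w₀L³/(45EI) = 72.78/EI
  relative rotation θ_0 = (125.4 + 72.78)/EI = 198.2/EI
A unit hogging moment at B produces rotation L₁/(3EI) + L₂/(3EI) = 3.017/EI.
Compatibility: M_B·(L₁+L₂)/(3EI) = θ_0, giving M_B = 65.69 kN·m (hogging).
Span AB, ΣM about A with M_B applied at B: R_B^{AB}·3.75 = 328.5 + 65.69, so R_B^{AB} = 105.1 kN and R_A = 140.4 − 105.1 = 35.27 kN.
Span BC, ΣM about C: R_B^{BC}·5.3 = 206 + 65.69, so R_B^{BC} = 51.26 kN and R_C = 58.3 − 51.26 = 7.039 kN.
R_B = 105.1 + 51.26 = 156.4 kN.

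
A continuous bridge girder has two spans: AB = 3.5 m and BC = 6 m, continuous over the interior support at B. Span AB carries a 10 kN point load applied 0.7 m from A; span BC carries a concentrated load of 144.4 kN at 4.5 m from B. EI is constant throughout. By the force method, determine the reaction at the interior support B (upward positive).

R_B = 67.67 kN

Release continuity at B by inserting a hinge; the redundant is the internal moment M_B. The primary structure is two simply-supported spans AB and BC.
Discontinuity in slope at B on the released structure — sum the simple-span end rotations:
  span AB: point load 10 at a = 0.7: Pab(L + a)/(6LEI) = 3.92/EI
  span BC: point load 144.4 at a = 4.5: Pab(L + b)/(6LEI) = 203.1/EI
  relative rotation θ_0 = (3.92 + 203.1)/EI = 207/EI
A unit hogging moment at B produces rotation L₁/(3EI) + L₂/(3EI) = 3.167/EI.
Slope continuity at B: θ_0 = M_B·3.167/EI, so M_B = 207/3.167 = 65.36 kN·m (hogging).
Span AB, ΣM about A with M_B applied at B: R_B^{AB}·3.5 = 7 + 65.36, so R_B^{AB} = 20.68 kN and R_A = 10 − 20.68 = -10.68 kN.
Span BC, ΣM about C: R_B^{BC}·6 = 216.6 + 65.36, so R_B^{BC} = 46.99 kN and R_C = 144.4 − 46.99 = 97.41 kN.
R_B = 20.68 + 46.99 = 67.67 kN.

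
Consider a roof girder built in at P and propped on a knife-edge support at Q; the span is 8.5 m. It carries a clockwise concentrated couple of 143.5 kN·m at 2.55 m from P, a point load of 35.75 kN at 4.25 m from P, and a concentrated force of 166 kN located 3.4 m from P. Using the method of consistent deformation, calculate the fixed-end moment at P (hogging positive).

Choose R_Q as the redundant. The primary structure is the cantilever fixed at P.
Deflection at Q on the released cantilever, summing each load's contribution:
  clockwise couple 143.5 at a = 2.55: M₀a(2L − a)/(2EI) = 2644/EI
  point load 35.75 at a = 4.25: Pa²(3L − a)/(6EI) = 2287/EI
  point load 166 at a = 3.4: Pa²(3L − a)/(6EI) = 7068/EI
  δ_0 = 11999/EI
Flexibility coefficient — unit upward force at Q: δ_{QQ} = L³/(3EI) = 204.7/EI.
Compatibility at Q: δ_0 − R_Q·δ_{QQ} = 0, so R_Q = 11999/204.7 = 58.61 kN.
Moment equilibrium about P: M_P = Σ(load moments about P) − R_Q·L = 859.8 − 58.61×8.5 = 361.6 kN·m.

M_P = 361.6 kN·m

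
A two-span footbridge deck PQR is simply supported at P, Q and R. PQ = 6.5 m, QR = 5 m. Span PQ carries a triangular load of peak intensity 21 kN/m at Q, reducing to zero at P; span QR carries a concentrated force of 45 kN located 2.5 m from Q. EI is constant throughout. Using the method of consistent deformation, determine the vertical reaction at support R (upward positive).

R_R = 12.14 kN

Take M_Q as the redundant. Released structure: two simple spans PQ and QR with a hinge at Q.
End slopes at the hinge Q, treating each span as simply supported:
  span PQ: triangular load, peak 21: w₀L³/(45EI) = 128.2/EI
  span QR: point load 45 at a = 2.5: Pab(L + b)/(6LEI) = 70.31/EI
  relative rotation θ_0 = (128.2 + 70.31)/EI = 198.5/EI
A unit hogging moment at Q produces rotation L₁/(3EI) + L₂/(3EI) = 3.833/EI.
Compatibility: M_Q·(L₁+L₂)/(3EI) = θ_0, giving M_Q = 51.77 kN·m (hogging).
Span QR, ΣM about R: R_Q^{QR}·5 = 112.5 + 51.77, so R_Q^{QR} = 32.85 kN and R_R = 45 − 32.85 = 12.14 kN.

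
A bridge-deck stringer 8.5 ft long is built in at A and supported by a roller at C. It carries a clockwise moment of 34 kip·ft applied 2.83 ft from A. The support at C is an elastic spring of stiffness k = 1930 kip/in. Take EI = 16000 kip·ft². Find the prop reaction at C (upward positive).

Release the roller at C. Primary structure: cantilever fixed at A.
Primary-structure tip deflection at C by superposition:
  clockwise couple 34 at a = 2.83: M₀a(2L − a)/(2EI) = 681.7/EI
Flexibility coefficient — unit upward force at C: δ_{CC} = L³/(3EI) = 204.7/EI.
With EI = 16000 kip·ft²: δ_0 = 0.042607 ft and δ_{CC} = 0.012794 ft/kip.
Compatibility — the spring shortens by R_C/k under the reaction it provides: δ_0 − R_C·δ_{CC} = R_C/k. With 1/k = 1/(1930×12) ft/kip = 0.000043 ft/kip, R_C = δ_0 / (δ_{CC} + 1/k) = 0.042607 / (0.012794 + 0.000043) = 3.319 kip.

R_C = 3.319 kip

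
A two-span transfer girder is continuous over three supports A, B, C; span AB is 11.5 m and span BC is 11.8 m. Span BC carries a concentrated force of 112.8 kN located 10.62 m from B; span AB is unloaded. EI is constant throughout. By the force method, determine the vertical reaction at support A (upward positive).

R_A = -2.902 kN

Take M_B as the redundant. Released structure: two simple spans AB and BC with a hinge at B.
Rotations at B on the released spans (each span's end-slope, ×1/EI):
  span BC: point load 112.8 at a = 10.62: Pab(L + b)/(6LEI) = 259.2/EI
  relative rotation θ_0 = (0 + 259.2)/EI = 259.2/EI
A unit hogging moment at B produces rotation L₁/(3EI) + L₂/(3EI) = 7.767/EI.
Compatibility: M_B·(L₁+L₂)/(3EI) = θ_0, giving M_B = 33.37 kN·m (hogging).
Span AB, ΣM about A with M_B applied at B: R_B^{AB}·11.5 = 0 + 33.37, so R_B^{AB} = 2.902 kN and R_A = 0 − 2.902 = -2.902 kN.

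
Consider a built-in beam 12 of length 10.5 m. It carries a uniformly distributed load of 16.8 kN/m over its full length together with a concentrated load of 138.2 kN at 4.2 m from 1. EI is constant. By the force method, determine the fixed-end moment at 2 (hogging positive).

Take the two fixed-end moments M_1, M_2 as redundants; the released structure is the simple span 12.
End rotations of the released simple span under the applied load (×1/EI):
  at 1: UDL 16.8: wL³/(24EI) = 810.3/EI
  at 2: UDL 16.8: wL³/(24EI) = 810.3/EI
  at 1: point load 138.2 at a = 4.2: Pab(L + b)/(6LEI) = 975.1/EI
  at 2: point load 138.2 at a = 4.2: Pab(L + a)/(6LEI) = 853.2/EI
  θ_10 = 1785/EI,  θ_20 = 1664/EI
Flexibility coefficients: a unit moment at one end gives L/(3EI) there and L/(6EI) at the far end, so f₁₁ = f₂₂ = 3.5/EI and f₁₂ = f₂₁ = 1.75/EI.
Compatibility — zero rotation at each built-in end:
  3.5 M_1 + 1.75 M_2 = 1785
  1.75 M_1 + 3.5 M_2 = 1664
Solving the pair gives M_1 = 363.3 kN·m and M_2 = 293.7 kN·m (hogging).

M_2 = 293.7 kN·m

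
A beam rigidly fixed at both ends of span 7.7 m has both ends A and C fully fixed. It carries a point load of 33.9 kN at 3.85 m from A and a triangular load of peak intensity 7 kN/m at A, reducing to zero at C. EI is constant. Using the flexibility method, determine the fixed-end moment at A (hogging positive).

Take the two fixed-end moments M_A, M_C as redundants; the released structure is the simple span AC.
Simple-span end rotations at A and C under the given loads:
  at A: point load 33.9 at a = 3.85: Pab(L + b)/(6LEI) = 125.6/EI
  at C: point load 33.9 at a = 3.85: Pab(L + a)/(6LEI) = 125.6/EI
  at A: triangular load, peak 7: w₀L³/(45EI) = 71.02/EI
  at C: triangular load, peak 7: 7w₀L³/(360EI) = 62.14/EI
  θ_A0 = 196.6/EI,  θ_C0 = 187.8/EI
Flexibility coefficients: a unit moment at one end gives L/(3EI) there and L/(6EI) at the far end, so f₁₁ = f₂₂ = 2.567/EI and f₁₂ = f₂₁ = 1.283/EI.
Compatibility — zero rotation at each built-in end:
  2.567 M_A + 1.283 M_C = 196.6
  1.283 M_A + 2.567 M_C = 187.8
Solving the pair gives M_A = 53.38 kN·m and M_C = 46.46 kN·m (hogging).

M_A = 53.38 kN·m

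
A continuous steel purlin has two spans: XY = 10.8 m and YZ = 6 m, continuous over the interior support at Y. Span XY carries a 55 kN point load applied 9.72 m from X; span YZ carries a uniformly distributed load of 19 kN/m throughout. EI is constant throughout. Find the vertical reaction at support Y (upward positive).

R_Y = 122.9 kN

Insert a hinge at Y; M_Y is the redundant, and each span becomes simply supported.
End slopes at the hinge Y, treating each span as simply supported:
  span XY: point load 55 at a = 9.72: Pab(L + a)/(6LEI) = 182.8/EI
  span YZ: UDL 19: wL³/(24EI) = 171/EI
  relative rotation θ_0 = (182.8 + 171)/EI = 353.8/EI
A unit hogging moment at Y produces rotation L₁/(3EI) + L₂/(3EI) = 5.6/EI.
Slope continuity at Y: θ_0 = M_Y·5.6/EI, so M_Y = 353.8/5.6 = 63.18 kN·m (hogging).
Span XY, ΣM about X with M_Y applied at Y: R_Y^{XY}·10.8 = 534.6 + 63.18, so R_Y^{XY} = 55.35 kN and R_X = 55 − 55.35 = -0.3504 kN.
Span YZ, ΣM about Z: R_Y^{YZ}·6 = 342 + 63.18, so R_Y^{YZ} = 67.53 kN and R_Z = 114 − 67.53 = 46.47 kN.
R_Y = 55.35 + 67.53 = 122.9 kN.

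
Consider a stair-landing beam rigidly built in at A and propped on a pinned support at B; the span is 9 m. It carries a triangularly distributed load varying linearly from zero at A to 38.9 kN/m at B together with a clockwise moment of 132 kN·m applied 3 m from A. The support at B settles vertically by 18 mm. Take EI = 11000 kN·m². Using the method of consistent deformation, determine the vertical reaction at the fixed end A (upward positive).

R_A = 67.37 kN

Take the reaction at B as the redundant and release it; the primary structure is a cantilever fixed at A.
Downward deflection at the released point B due to the loads:
  triangular load, peak 38.9 at the free end: 11w₀L⁴/(120EI) = 23395/EI
  clockwise couple 132 at a = 3: M₀a(2L − a)/(2EI) = 2970/EI
  δ_0 = 26365/EI
Flexibility coefficient — unit upward force at B: δ_{BB} = L³/(3EI) = 243/EI.
With EI = 11000 kN·m²: δ_0 = 2.3969 m and δ_{BB} = 0.022091 m/kN.
Compatibility — the beam at B must follow the support down by 0.018 m: δ_0 − R_B·δ_{BB} = 0.018, so R_B = (2.3969 − 0.018)/0.022091 = 107.7 kN.
Vertical equilibrium: R_A = ΣP − R_B = 175.1 − 107.7 = 67.37 kN.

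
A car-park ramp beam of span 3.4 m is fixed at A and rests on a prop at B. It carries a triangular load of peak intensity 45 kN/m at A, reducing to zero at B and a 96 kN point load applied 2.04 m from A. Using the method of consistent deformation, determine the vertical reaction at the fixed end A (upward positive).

R_A = 115.7 kN

Take the reaction at B as the redundant and release it; the primary structure is a cantilever fixed at A.
Deflection at B on the released cantilever, summing each load's contribution:
  triangular load, peak 45 at the fixed end: w₀L⁴/(30EI) = 200.5/EI
  point load 96 at a = 2.04: Pa²(3L − a)/(6EI) = 543.3/EI
  δ_0 = 743.8/EI
Tip deflection under a unit load at B: L³/(3EI) = 13.1/EI.
The prop prevents deflection at B: R_B = δ_0/δ_{BB} = 743.8/13.1 = 56.77 kN.
Vertical equilibrium: R_A = ΣP − R_B = 172.5 − 56.77 = 115.7 kN.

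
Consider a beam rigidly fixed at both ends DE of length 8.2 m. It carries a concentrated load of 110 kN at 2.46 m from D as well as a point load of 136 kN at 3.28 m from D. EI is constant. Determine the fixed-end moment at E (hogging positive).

M_E = 163.9 kN·m

Take the two fixed-end moments M_D, M_E as redundants; the released structure is the simple span DE.
End rotations of the released simple span under the applied load (×1/EI):
  at D: point load 110 at a = 2.46: Pab(L + b)/(6LEI) = 440.1/EI
  at E: point load 110 at a = 2.46: Pab(L + a)/(6LEI) = 336.5/EI
  at D: point load 136 at a = 3.28: Pab(L + b)/(6LEI) = 585.3/EI
  at E: point load 136 at a = 3.28: Pab(L + a)/(6LEI) = 512.1/EI
  θ_D0 = 1025/EI,  θ_E0 = 848.6/EI
Flexibility coefficients: a unit moment at one end gives L/(3EI) there and L/(6EI) at the far end, so f₁₁ = f₂₂ = 2.733/EI and f₁₂ = f₂₁ = 1.367/EI.
Compatibility — zero rotation at each built-in end:
  2.733 M_D + 1.367 M_E = 1025
  1.367 M_D + 2.733 M_E = 848.6
Solving the pair gives M_D = 293.2 kN·m and M_E = 163.9 kN·m (hogging).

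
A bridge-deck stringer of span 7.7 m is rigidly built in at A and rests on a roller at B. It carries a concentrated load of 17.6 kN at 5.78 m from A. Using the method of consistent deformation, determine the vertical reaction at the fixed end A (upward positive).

R_A = 6.446 kN

Take the reaction at B as the redundant and release it; the primary structure is a cantilever fixed at A.
Primary-structure tip deflection at B by superposition:
  point load 17.6 at a = 5.78: Pa²(3L − a)/(6EI) = 1697/EI
Tip deflection under a unit load at B: L³/(3EI) = 152.2/EI.
The prop prevents deflection at B: R_B = δ_0/δ_{BB} = 1697/152.2 = 11.15 kN.
Vertical equilibrium: R_A = ΣP − R_B = 17.6 − 11.15 = 6.446 kN.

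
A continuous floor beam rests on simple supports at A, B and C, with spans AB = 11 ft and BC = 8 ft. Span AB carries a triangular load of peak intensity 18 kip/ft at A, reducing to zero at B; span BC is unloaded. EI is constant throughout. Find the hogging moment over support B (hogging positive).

M_B = 73.56 kip·ft

Release continuity at B by inserting a hinge; the redundant is the internal moment M_B. The primary structure is two simply-supported spans AB and BC.
Rotations at B on the released spans (each span's end-slope, ×1/EI):
  span AB: triangular load, peak 18: 7w₀L³/(360EI) = 465.9/EI
  relative rotation θ_0 = (465.9 + 0)/EI = 465.9/EI
A unit hogging moment at B produces rotation L₁/(3EI) + L₂/(3EI) = 6.333/EI.
Slope continuity at B: θ_0 = M_B·6.333/EI, so M_B = 465.9/6.333 = 73.56 kip·ft (hogging).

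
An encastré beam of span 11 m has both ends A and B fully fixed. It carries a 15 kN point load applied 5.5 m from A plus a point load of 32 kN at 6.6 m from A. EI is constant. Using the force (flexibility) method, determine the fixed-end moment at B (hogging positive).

Take the two fixed-end moments M_A, M_B as redundants; the released structure is the simple span AB.
On the primary (simply-supported) span, the end slopes from the loading are:
  at A: point load 15 at a = 5.5: Pab(L + b)/(6LEI) = 113.4/EI
  at B: point load 15 at a = 5.5: Pab(L + a)/(6LEI) = 113.4/EI
  at A: point load 32 at a = 6.6: Pab(L + b)/(6LEI) = 216.8/EI
  at B: point load 32 at a = 6.6: Pab(L + a)/(6LEI) = 247.8/EI
  θ_A0 = 330.3/EI,  θ_B0 = 361.2/EI
Flexibility coefficients: a unit moment at one end gives L/(3EI) there and L/(6EI) at the far end, so f₁₁ = f₂₂ = 3.667/EI and f₁₂ = f₂₁ = 1.833/EI.
Compatibility — zero rotation at each built-in end:
  3.667 M_A + 1.833 M_B = 330.3
  1.833 M_A + 3.667 M_B = 361.2
Solving the pair gives M_A = 54.42 kN·m and M_B = 71.31 kN·m (hogging).

M_B = 71.31 kN·m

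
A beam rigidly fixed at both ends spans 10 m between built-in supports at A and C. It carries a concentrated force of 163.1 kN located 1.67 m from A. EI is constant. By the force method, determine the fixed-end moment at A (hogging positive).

M_A = 189 kN·m

Release both end moments; the primary structure is a simply-supported span AC with redundants M_A and M_C.
End rotations of the released simple span under the applied load (×1/EI):
  at A: point load 163.1 at a = 1.67: Pab(L + b)/(6LEI) = 693.1/EI
  at C: point load 163.1 at a = 1.67: Pab(L + a)/(6LEI) = 441.3/EI
  θ_A0 = 693.1/EI,  θ_C0 = 441.3/EI
Flexibility coefficients: a unit moment at one end gives L/(3EI) there and L/(6EI) at the far end, so f₁₁ = f₂₂ = 3.333/EI and f₁₂ = f₂₁ = 1.667/EI.
Compatibility — zero rotation at each built-in end:
  3.333 M_A + 1.667 M_C = 693.1
  1.667 M_A + 3.333 M_C = 441.3
Solving the pair gives M_A = 189 kN·m and M_C = 37.89 kN·m (hogging).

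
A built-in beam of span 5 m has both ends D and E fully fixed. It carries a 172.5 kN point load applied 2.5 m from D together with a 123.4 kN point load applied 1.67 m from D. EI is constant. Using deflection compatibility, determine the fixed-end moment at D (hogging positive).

M_D = 199.2 kN·m

Take the two fixed-end moments M_D, M_E as redundants; the released structure is the simple span DE.
Simple-span end rotations at D and E under the given loads:
  at D: point load 172.5 at a = 2.5: Pab(L + b)/(6LEI) = 269.5/EI
  at E: point load 172.5 at a = 2.5: Pab(L + a)/(6LEI) = 269.5/EI
  at D: point load 123.4 at a = 1.67: Pab(L + b)/(6LEI) = 190.5/EI
  at E: point load 123.4 at a = 1.67: Pab(L + a)/(6LEI) = 152.6/EI
  θ_D0 = 460.1/EI,  θ_E0 = 422.1/EI
Flexibility coefficients: a unit moment at one end gives L/(3EI) there and L/(6EI) at the far end, so f₁₁ = f₂₂ = 1.667/EI and f₁₂ = f₂₁ = 0.8333/EI.
Compatibility — zero rotation at each built-in end:
  1.667 M_D + 0.8333 M_E = 460.1
  0.8333 M_D + 1.667 M_E = 422.1
Solving the pair gives M_D = 199.2 kN·m and M_E = 153.7 kN·m (hogging).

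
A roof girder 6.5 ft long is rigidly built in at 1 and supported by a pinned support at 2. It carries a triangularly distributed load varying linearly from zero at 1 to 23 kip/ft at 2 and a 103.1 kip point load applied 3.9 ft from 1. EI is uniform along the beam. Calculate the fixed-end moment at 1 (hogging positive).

Release the roller at 2. Primary structure: cantilever fixed at 1.
Deflection at 2 on the released cantilever, summing each load's contribution:
  triangular load, peak 23 at the free end: 11w₀L⁴/(120EI) = 3764/EI
  point load 103.1 at a = 3.9: Pa²(3L − a)/(6EI) = 4077/EI
  δ_0 = 7841/EI
Tip deflection under a unit load at 2: L³/(3EI) = 91.54/EI.
Compatibility at 2: δ_0 − R_2·δ_{22} = 0, so R_2 = 7841/91.54 = 85.65 kip.
Moment equilibrium about 1: M_1 = Σ(load moments about 1) − R_2·L = 726 − 85.65×6.5 = 169.3 kip·ft.

M_1 = 169.3 kip·ft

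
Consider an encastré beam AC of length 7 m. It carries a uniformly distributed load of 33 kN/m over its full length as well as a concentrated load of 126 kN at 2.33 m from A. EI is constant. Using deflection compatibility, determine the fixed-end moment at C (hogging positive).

Release both end moments; the primary structure is a simply-supported span AC with redundants M_A and M_C.
Simple-span end rotations at A and C under the given loads:
  at A: UDL 33: wL³/(24EI) = 471.6/EI
  at C: UDL 33: wL³/(24EI) = 471.6/EI
  at A: point load 126 at a = 2.33: Pab(L + b)/(6LEI) = 380.9/EI
  at C: point load 126 at a = 2.33: Pab(L + a)/(6LEI) = 304.6/EI
  θ_A0 = 852.6/EI,  θ_C0 = 776.2/EI
Flexibility coefficients: a unit moment at one end gives L/(3EI) there and L/(6EI) at the far end, so f₁₁ = f₂₂ = 2.333/EI and f₁₂ = f₂₁ = 1.167/EI.
Compatibility — zero rotation at each built-in end:
  2.333 M_A + 1.167 M_C = 852.6
  1.167 M_A + 2.333 M_C = 776.2
Solving the pair gives M_A = 265.4 kN·m and M_C = 199.9 kN·m (hogging).

M_C = 199.9 kN·m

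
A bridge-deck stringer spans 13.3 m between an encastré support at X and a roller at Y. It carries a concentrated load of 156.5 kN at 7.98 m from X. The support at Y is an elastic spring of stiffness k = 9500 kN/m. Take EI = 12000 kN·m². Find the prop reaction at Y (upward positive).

R_Y = 67.5 kN

Choose R_Y as the redundant. The primary structure is the cantilever fixed at X.
Free-end deflection of the primary structure under the applied loading (downward +):
  point load 156.5 at a = 7.98: Pa²(3L − a)/(6EI) = 53019/EI
Flexibility coefficient — unit upward force at Y: δ_{YY} = L³/(3EI) = 784.2/EI.
With EI = 12000 kN·m²: δ_0 = 4.4183 m and δ_{YY} = 0.065351 m/kN.
Compatibility — the spring shortens by R_Y/k under the reaction it provides: δ_0 − R_Y·δ_{YY} = R_Y/k. With 1/k = 0.000105 m/kN, R_Y = δ_0 / (δ_{YY} + 1/k) = 4.4183 / (0.065351 + 0.000105) = 67.5 kN.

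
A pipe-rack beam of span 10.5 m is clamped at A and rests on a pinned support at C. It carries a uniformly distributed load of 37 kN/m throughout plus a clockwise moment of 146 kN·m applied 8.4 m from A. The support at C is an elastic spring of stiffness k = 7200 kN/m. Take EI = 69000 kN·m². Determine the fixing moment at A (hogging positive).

M_A = 487.8 kN·m

Remove the prop at C; the released (primary) structure is a cantilever built in at A.
Free-end deflection of the primary structure under the applied loading (downward +):
  UDL 37: wL⁴/(8EI) = 56217/EI
  clockwise couple 146 at a = 8.4: M₀a(2L − a)/(2EI) = 7726/EI
  δ_0 = 63943/EI
Tip deflection under a unit load at C: L³/(3EI) = 385.9/EI.
With EI = 69000 kN·m²: δ_0 = 0.92672 m and δ_{CC} = 0.005592 m/kN.
Compatibility — the spring shortens by R_C/k under the reaction it provides: δ_0 − R_C·δ_{CC} = R_C/k. With 1/k = 0.000139 m/kN, R_C = δ_0 / (δ_{CC} + 1/k) = 0.92672 / (0.005592 + 0.000139) = 161.7 kN.
Moment equilibrium about A: M_A = Σ(load moments about A) − R_C·L = 2186 − 161.7×10.5 = 487.8 kN·m.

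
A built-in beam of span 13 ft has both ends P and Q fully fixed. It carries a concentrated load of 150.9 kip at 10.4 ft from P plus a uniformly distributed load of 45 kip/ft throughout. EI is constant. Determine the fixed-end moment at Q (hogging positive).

Release both end moments; the primary structure is a simply-supported span PQ with redundants M_P and M_Q.
End rotations of the released simple span under the applied load (×1/EI):
  at P: point load 150.9 at a = 10.4: Pab(L + b)/(6LEI) = 816.1/EI
  at Q: point load 150.9 at a = 10.4: Pab(L + a)/(6LEI) = 1224/EI
  at P: UDL 45: wL³/(24EI) = 4119/EI
  at Q: UDL 45: wL³/(24EI) = 4119/EI
  θ_P0 = 4935/EI,  θ_Q0 = 5343/EI
Flexibility coefficients: a unit moment at one end gives L/(3EI) there and L/(6EI) at the far end, so f₁₁ = f₂₂ = 4.333/EI and f₁₂ = f₂₁ = 2.167/EI.
Compatibility — zero rotation at each built-in end:
  4.333 M_P + 2.167 M_Q = 4935
  2.167 M_P + 4.333 M_Q = 5343
Solving the pair gives M_P = 696.5 kip·ft and M_Q = 884.8 kip·ft (hogging).

M_Q = 884.8 kip·ft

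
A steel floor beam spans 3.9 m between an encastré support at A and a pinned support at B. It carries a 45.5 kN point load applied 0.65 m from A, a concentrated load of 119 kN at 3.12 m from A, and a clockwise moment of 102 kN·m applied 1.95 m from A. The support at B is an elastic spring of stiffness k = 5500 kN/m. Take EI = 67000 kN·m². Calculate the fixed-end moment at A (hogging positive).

M_A = 225.4 kN·m

Take the reaction at B as the redundant and release it; the primary structure is a cantilever fixed at A.
Downward deflection at the released point B due to the loads:
  point load 45.5 at a = 0.65: Pa²(3L − a)/(6EI) = 35.4/EI
  point load 119 at a = 3.12: Pa²(3L − a)/(6EI) = 1657/EI
  clockwise couple 102 at a = 1.95: M₀a(2L − a)/(2EI) = 581.8/EI
  δ_0 = 2274/EI
Flexibility coefficient — unit upward force at B: δ_{BB} = L³/(3EI) = 19.77/EI.
With EI = 67000 kN·m²: δ_0 = 0.033936 m and δ_{BB} = 0.000295 m/kN.
Compatibility — the spring shortens by R_B/k under the reaction it provides: δ_0 − R_B·δ_{BB} = R_B/k. With 1/k = 0.000182 m/kN, R_B = δ_0 / (δ_{BB} + 1/k) = 0.033936 / (0.000295 + 0.000182) = 71.15 kN.
Moment equilibrium about A: M_A = Σ(load moments about A) − R_B·L = 502.9 − 71.15×3.9 = 225.4 kN·m.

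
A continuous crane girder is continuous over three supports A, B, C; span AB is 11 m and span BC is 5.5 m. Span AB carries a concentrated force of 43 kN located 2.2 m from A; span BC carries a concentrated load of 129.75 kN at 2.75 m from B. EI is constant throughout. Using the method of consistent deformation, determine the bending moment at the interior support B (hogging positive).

M_B = 74.87 kN·m

Insert a hinge at B; M_B is the redundant, and each span becomes simply supported.
Rotations at B on the released spans (each span's end-slope, ×1/EI):
  span AB: point load 43 at a = 2.2: Pab(L + a)/(6LEI) = 166.5/EI
  span BC: point load 129.75 at a = 2.75: Pab(L + b)/(6LEI) = 245.3/EI
  relative rotation θ_0 = (166.5 + 245.3)/EI = 411.8/EI
A unit hogging moment at B produces rotation L₁/(3EI) + L₂/(3EI) = 5.5/EI.
Slope continuity at B: θ_0 = M_B·5.5/EI, so M_B = 411.8/5.5 = 74.87 kN·m (hogging).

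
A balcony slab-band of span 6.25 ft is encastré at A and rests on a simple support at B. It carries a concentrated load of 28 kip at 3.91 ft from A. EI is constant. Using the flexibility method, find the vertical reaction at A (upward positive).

R_A = 14.99 kip

Remove the prop at B; the released (primary) structure is a cantilever built in at A.
Deflection at B on the released cantilever, summing each load's contribution:
  point load 28 at a = 3.91: Pa²(3L − a)/(6EI) = 1059/EI
Flexibility coefficient — unit upward force at B: δ_{BB} = L³/(3EI) = 81.38/EI.
Compatibility at B: δ_0 − R_B·δ_{BB} = 0, so R_B = 1059/81.38 = 13.01 kip.
Vertical equilibrium: R_A = ΣP − R_B = 28 − 13.01 = 14.99 kip.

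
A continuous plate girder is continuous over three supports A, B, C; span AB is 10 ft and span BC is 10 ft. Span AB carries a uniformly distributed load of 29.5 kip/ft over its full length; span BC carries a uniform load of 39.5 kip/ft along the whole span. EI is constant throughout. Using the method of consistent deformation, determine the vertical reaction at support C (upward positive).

Take M_B as the redundant. Released structure: two simple spans AB and BC with a hinge at B.
Discontinuity in slope at B on the released structure — sum the simple-span end rotations:
  span AB: UDL 29.5: wL³/(24EI) = 1229/EI
  span BC: UDL 39.5: wL³/(24EI) = 1646/EI
  relative rotation θ_0 = (1229 + 1646)/EI = 2875/EI
A unit hogging moment at B produces rotation L₁/(3EI) + L₂/(3EI) = 6.667/EI.
Slope continuity at B: θ_0 = M_B·6.667/EI, so M_B = 2875/6.667 = 431.2 kip·ft (hogging).
Span BC, ΣM about C: R_B^{BC}·10 = 1975 + 431.2, so R_B^{BC} = 240.6 kip and R_C = 395 − 240.6 = 154.4 kip.

R_C = 154.4 kip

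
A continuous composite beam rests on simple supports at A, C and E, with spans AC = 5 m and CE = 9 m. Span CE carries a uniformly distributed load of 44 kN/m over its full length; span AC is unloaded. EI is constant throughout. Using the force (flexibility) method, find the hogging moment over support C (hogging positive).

M_C = 286.4 kN·m

Release continuity at C by inserting a hinge; the redundant is the internal moment M_C. The primary structure is two simply-supported spans AC and CE.
Rotations at C on the released spans (each span's end-slope, ×1/EI):
  span CE: UDL 44: wL³/(24EI) = 1336/EI
  relative rotation θ_0 = (0 + 1336)/EI = 1336/EI
A unit hogging moment at C produces rotation L₁/(3EI) + L₂/(3EI) = 4.667/EI.
Compatibility: M_C·(L₁+L₂)/(3EI) = θ_0, giving M_C = 286.4 kN·m (hogging).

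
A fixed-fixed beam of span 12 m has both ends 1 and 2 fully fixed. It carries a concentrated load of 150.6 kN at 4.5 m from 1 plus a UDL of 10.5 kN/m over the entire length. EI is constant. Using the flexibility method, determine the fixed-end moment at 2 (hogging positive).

Release both end moments; the primary structure is a simply-supported span 12 with redundants M_1 and M_2.
End rotations of the released simple span under the applied load (×1/EI):
  at 1: point load 150.6 at a = 4.5: Pab(L + b)/(6LEI) = 1377/EI
  at 2: point load 150.6 at a = 4.5: Pab(L + a)/(6LEI) = 1165/EI
  at 1: UDL 10.5: wL³/(24EI) = 756/EI
  at 2: UDL 10.5: wL³/(24EI) = 756/EI
  θ_10 = 2133/EI,  θ_20 = 1921/EI
Flexibility coefficients: a unit moment at one end gives L/(3EI) there and L/(6EI) at the far end, so f₁₁ = f₂₂ = 4/EI and f₁₂ = f₂₁ = 2/EI.
Compatibility — zero rotation at each built-in end:
  4 M_1 + 2 M_2 = 2133
  2 M_1 + 4 M_2 = 1921
Solving the pair gives M_1 = 390.7 kN·m and M_2 = 284.8 kN·m (hogging).

M_2 = 284.8 kN·m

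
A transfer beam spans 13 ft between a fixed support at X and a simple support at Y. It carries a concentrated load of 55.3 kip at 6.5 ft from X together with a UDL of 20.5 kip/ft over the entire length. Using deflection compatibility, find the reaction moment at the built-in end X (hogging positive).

M_X = 567.9 kip·ft

Take the reaction at Y as the redundant and release it; the primary structure is a cantilever fixed at X.
Free-end deflection of the primary structure under the applied loading (downward +):
  point load 55.3 at a = 6.5: Pa²(3L − a)/(6EI) = 12656/EI
  UDL 20.5: wL⁴/(8EI) = 73188/EI
  δ_0 = 85843/EI
Tip deflection under a unit load at Y: L³/(3EI) = 732.3/EI.
The prop prevents deflection at Y: R_Y = δ_0/δ_{YY} = 85843/732.3 = 117.2 kip.
Moment equilibrium about X: M_X = Σ(load moments about X) − R_Y·L = 2092 − 117.2×13 = 567.9 kip·ft.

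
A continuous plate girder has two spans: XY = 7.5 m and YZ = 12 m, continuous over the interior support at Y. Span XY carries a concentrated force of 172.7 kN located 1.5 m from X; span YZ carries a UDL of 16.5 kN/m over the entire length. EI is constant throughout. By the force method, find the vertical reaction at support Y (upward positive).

R_Y = 183.5 kN

Insert a hinge at Y; M_Y is the redundant, and each span becomes simply supported.
Rotations at Y on the released spans (each span's end-slope, ×1/EI):
  span XY: point load 172.7 at a = 1.5: Pab(L + a)/(6LEI) = 310.9/EI
  span YZ: UDL 16.5: wL³/(24EI) = 1188/EI
  relative rotation θ_0 = (310.9 + 1188)/EI = 1499/EI
A unit hogging moment at Y produces rotation L₁/(3EI) + L₂/(3EI) = 6.5/EI.
Compatibility: M_Y·(L₁+L₂)/(3EI) = θ_0, giving M_Y = 230.6 kN·m (hogging).
Span XY, ΣM about X with M_Y applied at Y: R_Y^{XY}·7.5 = 259.1 + 230.6, so R_Y^{XY} = 65.29 kN and R_X = 172.7 − 65.29 = 107.4 kN.
Span YZ, ΣM about Z: R_Y^{YZ}·12 = 1188 + 230.6, so R_Y^{YZ} = 118.2 kN and R_Z = 198 − 118.2 = 79.78 kN.
R_Y = 65.29 + 118.2 = 183.5 kN.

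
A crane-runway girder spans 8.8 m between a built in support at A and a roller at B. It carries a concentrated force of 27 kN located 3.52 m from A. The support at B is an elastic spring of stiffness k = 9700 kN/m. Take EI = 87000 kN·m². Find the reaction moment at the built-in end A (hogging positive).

Choose R_B as the redundant. The primary structure is the cantilever fixed at A.
Primary-structure tip deflection at B by superposition:
  point load 27 at a = 3.52: Pa²(3L − a)/(6EI) = 1276/EI
Flexibility coefficient — unit upward force at B: δ_{BB} = L³/(3EI) = 227.2/EI.
With EI = 87000 kN·m²: δ_0 = 0.014663 m and δ_{BB} = 0.002611 m/kN.
Compatibility — the spring shortens by R_B/k under the reaction it provides: δ_0 − R_B·δ_{BB} = R_B/k. With 1/k = 0.000103 m/kN, R_B = δ_0 / (δ_{BB} + 1/k) = 0.014663 / (0.002611 + 0.000103) = 5.403 kN.
Moment equilibrium about A: M_A = Σ(load moments about A) − R_B·L = 95.04 − 5.403×8.8 = 47.5 kN·m.

M_A = 47.5 kN·m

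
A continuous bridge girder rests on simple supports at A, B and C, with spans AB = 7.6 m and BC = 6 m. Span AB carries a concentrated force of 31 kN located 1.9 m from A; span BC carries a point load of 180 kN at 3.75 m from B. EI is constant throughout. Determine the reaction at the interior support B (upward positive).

Release continuity at B by inserting a hinge; the redundant is the internal moment M_B. The primary structure is two simply-supported spans AB and BC.
Rotations at B on the released spans (each span's end-slope, ×1/EI):
  span AB: point load 31 at a = 1.9: Pab(L + a)/(6LEI) = 69.94/EI
  span BC: point load 180 at a = 3.75: Pab(L + b)/(6LEI) = 348/EI
  relative rotation θ_0 = (69.94 + 348)/EI = 418/EI
A unit hogging moment at B produces rotation L₁/(3EI) + L₂/(3EI) = 4.533/EI.
Compatibility: M_B·(L₁+L₂)/(3EI) = θ_0, giving M_B = 92.2 kN·m (hogging).
Span AB, ΣM about A with M_B applied at B: R_B^{AB}·7.6 = 58.9 + 92.2, so R_B^{AB} = 19.88 kN and R_A = 31 − 19.88 = 11.12 kN.
Span BC, ΣM about C: R_B^{BC}·6 = 405 + 92.2, so R_B^{BC} = 82.87 kN and R_C = 180 − 82.87 = 97.13 kN.
R_B = 19.88 + 82.87 = 102.7 kN.

R_B = 102.7 kN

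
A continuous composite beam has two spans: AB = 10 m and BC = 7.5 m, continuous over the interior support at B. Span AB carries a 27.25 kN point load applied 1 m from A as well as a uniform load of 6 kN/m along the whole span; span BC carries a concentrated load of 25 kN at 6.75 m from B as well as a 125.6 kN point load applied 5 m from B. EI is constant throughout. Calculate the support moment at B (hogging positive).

M_B = 114.4 kN·m

Release continuity at B by inserting a hinge; the redundant is the internal moment M_B. The primary structure is two simply-supported spans AB and BC.
End slopes at the hinge B, treating each span as simply supported:
  span AB: point load 27.25 at a = 1: Pab(L + a)/(6LEI) = 44.96/EI
  span AB: UDL 6: wL³/(24EI) = 250/EI
  span BC: point load 25 at a = 6.75: Pab(L + b)/(6LEI) = 23.2/EI
  span BC: point load 125.6 at a = 5: Pab(L + b)/(6LEI) = 348.9/EI
  relative rotation θ_0 = (295 + 372.1)/EI = 667.1/EI
A unit hogging moment at B produces rotation L₁/(3EI) + L₂/(3EI) = 5.833/EI.
Compatibility: M_B·(L₁+L₂)/(3EI) = θ_0, giving M_B = 114.4 kN·m (hogging).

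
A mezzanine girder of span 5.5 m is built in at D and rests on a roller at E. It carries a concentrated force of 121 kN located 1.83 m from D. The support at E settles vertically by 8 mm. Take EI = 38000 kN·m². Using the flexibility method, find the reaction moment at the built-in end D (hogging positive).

Choose R_E as the redundant. The primary structure is the cantilever fixed at D.
Free-end deflection of the primary structure under the applied loading (downward +):
  point load 121 at a = 1.83: Pa²(3L − a)/(6EI) = 990.8/EI
Flexibility coefficient — unit upward force at E: δ_{EE} = L³/(3EI) = 55.46/EI.
With EI = 38000 kN·m²: δ_0 = 0.026073 m and δ_{EE} = 0.001459 m/kN.
Compatibility — the beam at E must follow the support down by 0.008 m: δ_0 − R_E·δ_{EE} = 0.008, so R_E = (0.026073 − 0.008)/0.001459 = 12.38 kN.
Moment equilibrium about D: M_D = Σ(load moments about D) − R_E·L = 221.4 − 12.38×5.5 = 153.3 kN·m.

M_D = 153.3 kN·m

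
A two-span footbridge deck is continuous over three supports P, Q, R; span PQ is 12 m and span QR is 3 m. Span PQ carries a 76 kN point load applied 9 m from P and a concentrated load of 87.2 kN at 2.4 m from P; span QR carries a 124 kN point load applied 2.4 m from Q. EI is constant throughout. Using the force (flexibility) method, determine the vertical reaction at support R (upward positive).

R_R = 30.13 kN

Take M_Q as the redundant. Released structure: two simple spans PQ and QR with a hinge at Q.
End slopes at the hinge Q, treating each span as simply supported:
  span PQ: point load 76 at a = 9: Pab(L + a)/(6LEI) = 598.5/EI
  span PQ: point load 87.2 at a = 2.4: Pab(L + a)/(6LEI) = 401.8/EI
  span QR: point load 124 at a = 2.4: Pab(L + b)/(6LEI) = 35.71/EI
  relative rotation θ_0 = (1000 + 35.71)/EI = 1036/EI
A unit hogging moment at Q produces rotation L₁/(3EI) + L₂/(3EI) = 5/EI.
Slope continuity at Q: θ_0 = M_Q·5/EI, so M_Q = 1036/5 = 207.2 kN·m (hogging).
Span QR, ΣM about R: R_Q^{QR}·3 = 74.4 + 207.2, so R_Q^{QR} = 93.87 kN and R_R = 124 − 93.87 = 30.13 kN.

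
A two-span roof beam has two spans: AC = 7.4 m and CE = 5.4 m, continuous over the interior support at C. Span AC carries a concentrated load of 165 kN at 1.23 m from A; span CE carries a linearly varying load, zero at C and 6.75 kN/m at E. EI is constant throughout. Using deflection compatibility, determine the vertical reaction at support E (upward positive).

R_E = 0.6892 kN

Release continuity at C by inserting a hinge; the redundant is the internal moment M_C. The primary structure is two simply-supported spans AC and CE.
Discontinuity in slope at C on the released structure — sum the simple-span end rotations:
  span AC: point load 165 at a = 1.23: Pab(L + a)/(6LEI) = 243.4/EI
  span CE: triangular load, peak 6.75: 7w₀L³/(360EI) = 20.67/EI
  relative rotation θ_0 = (243.4 + 20.67)/EI = 264.1/EI
A unit hogging moment at C produces rotation L₁/(3EI) + L₂/(3EI) = 4.267/EI.
Compatibility: M_C·(L₁+L₂)/(3EI) = θ_0, giving M_C = 61.89 kN·m (hogging).
Span CE, ΣM about E: R_C^{CE}·5.4 = 32.8 + 61.89, so R_C^{CE} = 17.54 kN and R_E = 18.23 − 17.54 = 0.6892 kN.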